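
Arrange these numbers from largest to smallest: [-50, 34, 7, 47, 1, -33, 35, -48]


Original list: [-50, 34, 7, 47, 1, -33, 35, -48]
Repeatedly take the largest remaining element:
  Remaining [-50, 34, 7, 47, 1, -33, 35, -48] -> largest is 47
  Remaining [-50, 34, 7, 1, -33, 35, -48] -> largest is 35
  Remaining [-50, 34, 7, 1, -33, -48] -> largest is 34
  Remaining [-50, 7, 1, -33, -48] -> largest is 7
  Remaining [-50, 1, -33, -48] -> largest is 1
  Remaining [-50, -33, -48] -> largest is -33
  Remaining [-50, -48] -> largest is -48
  Remaining [-50] -> largest is -50
Collecting the picks in order gives the descending list.
Final answer: [47, 35, 34, 7, 1, -33, -48, -50]


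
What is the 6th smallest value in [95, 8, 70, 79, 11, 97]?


Sort ascending: [8, 11, 70, 79, 95, 97]
The 6th element (1-indexed) is at index 5.
Value = 97
Final answer: 97


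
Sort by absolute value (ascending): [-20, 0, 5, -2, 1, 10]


Compute absolute values:
  |-20| = 20
  |0| = 0
  |5| = 5
  |-2| = 2
  |1| = 1
  |10| = 10
Absolute values in increasing order: 0 < 1 < 2 < 5 < 10 < 20
Listing the original numbers in that order gives the answer.
Final answer: [0, 1, -2, 5, 10, -20]


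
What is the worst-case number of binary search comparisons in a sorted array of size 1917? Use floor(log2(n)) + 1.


Binary search halves the search space each step.
Maximum comparisons = floor(log2(1917)) + 1
log2(1917) = 10.9046
floor(log2(1917)) = 10, so 10 + 1 = 11
Final answer: 11


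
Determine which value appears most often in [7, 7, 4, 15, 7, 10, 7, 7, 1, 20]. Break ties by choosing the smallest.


Count the frequency of each value:
  1 appears 1 time(s)
  4 appears 1 time(s)
  7 appears 5 time(s)
  10 appears 1 time(s)
  15 appears 1 time(s)
  20 appears 1 time(s)
Maximum frequency is 5.
Only 7 reaches that frequency, so it is the mode.
Final answer: 7


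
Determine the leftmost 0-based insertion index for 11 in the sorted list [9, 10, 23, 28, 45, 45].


List is sorted: [9, 10, 23, 28, 45, 45]
We need the leftmost position where 11 can be inserted, i.e. the first index whose element is >= 11 (or the end of the list if none is).
Binary search with low=0, high=6 (0-based indices):
  low=0, high=6, mid=3: a[3]=28 >= 11, so high = 3
  low=0, high=3, mid=1: a[1]=10 < 11, so low = 2
  low=2, high=3, mid=2: a[2]=23 >= 11, so high = 2
Now low = high = 2, so the insertion index is 2.
Final answer: 2


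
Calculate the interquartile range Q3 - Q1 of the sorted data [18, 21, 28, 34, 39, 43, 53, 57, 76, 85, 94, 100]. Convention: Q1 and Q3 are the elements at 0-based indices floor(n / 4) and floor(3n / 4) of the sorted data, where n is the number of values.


The data has n = 12 elements.
Q1 index = floor(12 / 4) = floor(3) = 3; Q3 index = floor(3 * 12 / 4) = floor(9) = 9
Q1 = element at index 3 = 34
Q3 = element at index 9 = 85
IQR = 85 - 34 = 51
Final answer: 51


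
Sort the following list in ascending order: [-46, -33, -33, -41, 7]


Original list: [-46, -33, -33, -41, 7]
Repeatedly take the smallest remaining element:
  Remaining [-46, -33, -33, -41, 7] -> smallest is -46
  Remaining [-33, -33, -41, 7] -> smallest is -41
  Remaining [-33, -33, 7] -> smallest is -33
  Remaining [-33, 7] -> smallest is -33
  Remaining [7] -> smallest is 7
Collecting the picks in order gives the sorted list.
Final answer: [-46, -41, -33, -33, 7]


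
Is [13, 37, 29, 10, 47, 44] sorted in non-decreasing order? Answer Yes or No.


Check consecutive pairs:
  13 <= 37? True
  37 <= 29? False
  29 <= 10? False
  10 <= 47? True
  47 <= 44? False
3 consecutive pair(s) are out of order, so the list is not sorted.
Final answer: No


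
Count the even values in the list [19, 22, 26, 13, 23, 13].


Check each element:
  19 is odd
  22 is even
  26 is even
  13 is odd
  23 is odd
  13 is odd
Evens: [22, 26]
Count of evens = 2
Final answer: 2


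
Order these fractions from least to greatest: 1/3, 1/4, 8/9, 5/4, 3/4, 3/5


Convert to decimal for comparison:
  1/3 = 0.3333
  1/4 = 0.25
  8/9 = 0.8889
  5/4 = 1.25
  3/4 = 0.75
  3/5 = 0.6
Decimals in increasing order: 0.25 < 0.3333 < 0.6 < 0.75 < 0.8889 < 1.25
Writing each back as its fraction gives the sorted order.
Final answer: 1/4, 1/3, 3/5, 3/4, 8/9, 5/4


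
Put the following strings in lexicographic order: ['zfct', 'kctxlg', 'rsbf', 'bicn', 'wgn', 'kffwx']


Compare strings character by character (the first differing letter decides):
  'bicn' < 'kctxlg' since 'b' < 'k' at position 1
  'kctxlg' < 'kffwx' since 'c' < 'f' at position 2
  'kffwx' < 'rsbf' since 'k' < 'r' at position 1
  'rsbf' < 'wgn' since 'r' < 'w' at position 1
  'wgn' < 'zfct' since 'w' < 'z' at position 1
Chaining these comparisons gives the alphabetical order.
Final answer: ['bicn', 'kctxlg', 'kffwx', 'rsbf', 'wgn', 'zfct']


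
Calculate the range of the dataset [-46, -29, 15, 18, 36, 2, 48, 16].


Maximum value: 48
Minimum value: -46
Range = 48 - (-46) = 94
Final answer: 94


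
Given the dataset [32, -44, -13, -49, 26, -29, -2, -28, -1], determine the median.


First, sort the list: [-49, -44, -29, -28, -13, -2, -1, 26, 32]
The list has 9 elements (odd count).
The middle index is 4 (0-based), and the element there is -13.
Final answer: -13


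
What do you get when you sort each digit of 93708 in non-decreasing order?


The number 93708 has digits: 9, 3, 7, 0, 8
Sorted: 0, 3, 7, 8, 9
Joining the sorted digits gives the result.
Final answer: 03789


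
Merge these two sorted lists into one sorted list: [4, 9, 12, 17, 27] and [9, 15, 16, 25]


List A: [4, 9, 12, 17, 27]
List B: [9, 15, 16, 25]
Repeatedly compare the front elements and take the smaller:
  4 vs 9 -> take 4
  9 vs 9 -> take 9
  12 vs 9 -> take 9
  12 vs 15 -> take 12
  17 vs 15 -> take 15
  17 vs 16 -> take 16
  17 vs 25 -> take 17
  27 vs 25 -> take 25
  B is exhausted; append the rest of A: [27]
Final answer: [4, 9, 9, 12, 15, 16, 17, 25, 27]


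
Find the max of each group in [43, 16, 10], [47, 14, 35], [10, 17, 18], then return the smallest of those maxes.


Find max of each group:
  Group 1: [43, 16, 10] -> max = 43
  Group 2: [47, 14, 35] -> max = 47
  Group 3: [10, 17, 18] -> max = 18
Maxes: [43, 47, 18]
Minimum of maxes = 18
Final answer: 18


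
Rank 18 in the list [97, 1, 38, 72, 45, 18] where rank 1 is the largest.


Sort descending: [97, 72, 45, 38, 18, 1]
Find 18 in the sorted list.
18 is at position 5.
Final answer: 5


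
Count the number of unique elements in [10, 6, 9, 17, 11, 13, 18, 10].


List all unique values:
Distinct values: [6, 9, 10, 11, 13, 17, 18]
Count = 7
Final answer: 7


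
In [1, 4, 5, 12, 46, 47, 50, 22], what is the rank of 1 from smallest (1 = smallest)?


Sort ascending: [1, 4, 5, 12, 22, 46, 47, 50]
Find 1 in the sorted list.
1 is at position 1 (1-indexed).
Final answer: 1


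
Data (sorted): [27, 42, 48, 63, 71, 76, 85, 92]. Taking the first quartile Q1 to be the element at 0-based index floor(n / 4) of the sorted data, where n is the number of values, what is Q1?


The list has n = 8 elements.
Q1 index = floor(8 / 4) = floor(2) = 2
Counting from index 0 in the sorted data, the element at index 2 is 48.
Final answer: 48


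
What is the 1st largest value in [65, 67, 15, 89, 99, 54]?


Sort descending: [99, 89, 67, 65, 54, 15]
The 1st element (1-indexed) is at index 0.
Value = 99
Final answer: 99


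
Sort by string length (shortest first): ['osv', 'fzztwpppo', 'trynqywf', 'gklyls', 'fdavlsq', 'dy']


Compute lengths:
  'osv' has length 3
  'fzztwpppo' has length 9
  'trynqywf' has length 8
  'gklyls' has length 6
  'fdavlsq' has length 7
  'dy' has length 2
Lengths in increasing order: 2 < 3 < 6 < 7 < 8 < 9
Listing the words in that order gives the answer.
Final answer: ['dy', 'osv', 'gklyls', 'fdavlsq', 'trynqywf', 'fzztwpppo']


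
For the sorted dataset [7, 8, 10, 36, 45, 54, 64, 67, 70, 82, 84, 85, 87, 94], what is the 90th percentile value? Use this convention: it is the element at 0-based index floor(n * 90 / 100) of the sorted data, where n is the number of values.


The dataset has n = 14 elements.
Index = floor(14 * 90 / 100) = floor(1260 / 100) = floor(12.6) = 12
Counting from index 0 in the sorted data, the element at index 12 is 87.
Final answer: 87


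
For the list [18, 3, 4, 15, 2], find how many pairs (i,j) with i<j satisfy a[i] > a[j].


For each element, count the later elements that are smaller than it:
  18 (index 0): smaller elements after it = [3, 4, 15, 2] -> 4
  3 (index 1): smaller elements after it = [2] -> 1
  4 (index 2): smaller elements after it = [2] -> 1
  15 (index 3): smaller elements after it = [2] -> 1
Total inversions = 4 + 1 + 1 + 1 = 7
Final answer: 7


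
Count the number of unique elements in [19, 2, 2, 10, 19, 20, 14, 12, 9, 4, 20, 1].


List all unique values:
Distinct values: [1, 2, 4, 9, 10, 12, 14, 19, 20]
Count = 9
Final answer: 9


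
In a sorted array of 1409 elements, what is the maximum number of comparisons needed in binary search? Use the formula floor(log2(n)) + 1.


Binary search halves the search space each step.
Maximum comparisons = floor(log2(1409)) + 1
log2(1409) = 10.4605
floor(log2(1409)) = 10, so 10 + 1 = 11
Final answer: 11


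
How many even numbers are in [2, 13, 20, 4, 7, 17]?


Check each element:
  2 is even
  13 is odd
  20 is even
  4 is even
  7 is odd
  17 is odd
Evens: [2, 20, 4]
Count of evens = 3
Final answer: 3


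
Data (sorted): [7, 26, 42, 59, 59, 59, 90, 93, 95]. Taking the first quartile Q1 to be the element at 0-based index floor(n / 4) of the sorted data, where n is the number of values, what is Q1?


The list has n = 9 elements.
Q1 index = floor(9 / 4) = floor(2.25) = 2
Counting from index 0 in the sorted data, the element at index 2 is 42.
Final answer: 42


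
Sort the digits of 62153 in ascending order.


The number 62153 has digits: 6, 2, 1, 5, 3
Sorted: 1, 2, 3, 5, 6
Joining the sorted digits gives the result.
Final answer: 12356


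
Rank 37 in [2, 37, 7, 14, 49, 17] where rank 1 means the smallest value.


Sort ascending: [2, 7, 14, 17, 37, 49]
Find 37 in the sorted list.
37 is at position 5 (1-indexed).
Final answer: 5


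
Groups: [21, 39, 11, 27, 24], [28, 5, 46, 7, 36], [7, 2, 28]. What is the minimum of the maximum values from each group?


Find max of each group:
  Group 1: [21, 39, 11, 27, 24] -> max = 39
  Group 2: [28, 5, 46, 7, 36] -> max = 46
  Group 3: [7, 2, 28] -> max = 28
Maxes: [39, 46, 28]
Minimum of maxes = 28
Final answer: 28


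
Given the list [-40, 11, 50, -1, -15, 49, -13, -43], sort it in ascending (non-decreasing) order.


Original list: [-40, 11, 50, -1, -15, 49, -13, -43]
Repeatedly take the smallest remaining element:
  Remaining [-40, 11, 50, -1, -15, 49, -13, -43] -> smallest is -43
  Remaining [-40, 11, 50, -1, -15, 49, -13] -> smallest is -40
  Remaining [11, 50, -1, -15, 49, -13] -> smallest is -15
  Remaining [11, 50, -1, 49, -13] -> smallest is -13
  Remaining [11, 50, -1, 49] -> smallest is -1
  Remaining [11, 50, 49] -> smallest is 11
  Remaining [50, 49] -> smallest is 49
  Remaining [50] -> smallest is 50
Collecting the picks in order gives the sorted list.
Final answer: [-43, -40, -15, -13, -1, 11, 49, 50]


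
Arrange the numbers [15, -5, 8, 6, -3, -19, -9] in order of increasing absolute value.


Compute absolute values:
  |15| = 15
  |-5| = 5
  |8| = 8
  |6| = 6
  |-3| = 3
  |-19| = 19
  |-9| = 9
Absolute values in increasing order: 3 < 5 < 6 < 8 < 9 < 15 < 19
Listing the original numbers in that order gives the answer.
Final answer: [-3, -5, 6, 8, -9, 15, -19]


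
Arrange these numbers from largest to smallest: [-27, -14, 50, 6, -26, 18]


Original list: [-27, -14, 50, 6, -26, 18]
Repeatedly take the largest remaining element:
  Remaining [-27, -14, 50, 6, -26, 18] -> largest is 50
  Remaining [-27, -14, 6, -26, 18] -> largest is 18
  Remaining [-27, -14, 6, -26] -> largest is 6
  Remaining [-27, -14, -26] -> largest is -14
  Remaining [-27, -26] -> largest is -26
  Remaining [-27] -> largest is -27
Collecting the picks in order gives the descending list.
Final answer: [50, 18, 6, -14, -26, -27]


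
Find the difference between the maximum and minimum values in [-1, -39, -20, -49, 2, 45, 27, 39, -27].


Maximum value: 45
Minimum value: -49
Range = 45 - (-49) = 94
Final answer: 94


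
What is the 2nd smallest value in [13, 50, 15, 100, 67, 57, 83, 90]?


Sort ascending: [13, 15, 50, 57, 67, 83, 90, 100]
The 2nd element (1-indexed) is at index 1.
Value = 15
Final answer: 15


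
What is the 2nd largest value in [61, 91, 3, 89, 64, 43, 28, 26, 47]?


Sort descending: [91, 89, 64, 61, 47, 43, 28, 26, 3]
The 2nd element (1-indexed) is at index 1.
Value = 89
Final answer: 89


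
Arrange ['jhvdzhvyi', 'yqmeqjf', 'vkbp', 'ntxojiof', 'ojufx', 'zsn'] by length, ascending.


Compute lengths:
  'jhvdzhvyi' has length 9
  'yqmeqjf' has length 7
  'vkbp' has length 4
  'ntxojiof' has length 8
  'ojufx' has length 5
  'zsn' has length 3
Lengths in increasing order: 3 < 4 < 5 < 7 < 8 < 9
Listing the words in that order gives the answer.
Final answer: ['zsn', 'vkbp', 'ojufx', 'yqmeqjf', 'ntxojiof', 'jhvdzhvyi']


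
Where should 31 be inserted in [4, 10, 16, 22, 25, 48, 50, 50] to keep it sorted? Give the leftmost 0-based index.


List is sorted: [4, 10, 16, 22, 25, 48, 50, 50]
We need the leftmost position where 31 can be inserted, i.e. the first index whose element is >= 31 (or the end of the list if none is).
Binary search with low=0, high=8 (0-based indices):
  low=0, high=8, mid=4: a[4]=25 < 31, so low = 5
  low=5, high=8, mid=6: a[6]=50 >= 31, so high = 6
  low=5, high=6, mid=5: a[5]=48 >= 31, so high = 5
Now low = high = 5, so the insertion index is 5.
Final answer: 5


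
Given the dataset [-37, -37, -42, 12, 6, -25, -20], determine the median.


First, sort the list: [-42, -37, -37, -25, -20, 6, 12]
The list has 7 elements (odd count).
The middle index is 3 (0-based), and the element there is -25.
Final answer: -25


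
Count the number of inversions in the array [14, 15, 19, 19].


For each element, count the later elements that are smaller than it:
  14 (index 0): smaller elements after it = [] -> 0
  15 (index 1): smaller elements after it = [] -> 0
  19 (index 2): smaller elements after it = [] -> 0
Total inversions = 0 + 0 + 0 = 0
Final answer: 0


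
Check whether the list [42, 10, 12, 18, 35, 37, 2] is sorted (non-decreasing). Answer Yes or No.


Check consecutive pairs:
  42 <= 10? False
  10 <= 12? True
  12 <= 18? True
  18 <= 35? True
  35 <= 37? True
  37 <= 2? False
2 consecutive pair(s) are out of order, so the list is not sorted.
Final answer: No


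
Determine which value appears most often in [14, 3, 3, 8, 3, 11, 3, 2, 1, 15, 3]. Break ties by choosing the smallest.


Count the frequency of each value:
  1 appears 1 time(s)
  2 appears 1 time(s)
  3 appears 5 time(s)
  8 appears 1 time(s)
  11 appears 1 time(s)
  14 appears 1 time(s)
  15 appears 1 time(s)
Maximum frequency is 5.
Only 3 reaches that frequency, so it is the mode.
Final answer: 3


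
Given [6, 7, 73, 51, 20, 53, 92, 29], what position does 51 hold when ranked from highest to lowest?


Sort descending: [92, 73, 53, 51, 29, 20, 7, 6]
Find 51 in the sorted list.
51 is at position 4.
Final answer: 4


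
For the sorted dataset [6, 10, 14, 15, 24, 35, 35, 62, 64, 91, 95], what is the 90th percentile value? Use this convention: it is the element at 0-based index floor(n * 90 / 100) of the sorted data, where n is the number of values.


The dataset has n = 11 elements.
Index = floor(11 * 90 / 100) = floor(990 / 100) = floor(9.9) = 9
Counting from index 0 in the sorted data, the element at index 9 is 91.
Final answer: 91


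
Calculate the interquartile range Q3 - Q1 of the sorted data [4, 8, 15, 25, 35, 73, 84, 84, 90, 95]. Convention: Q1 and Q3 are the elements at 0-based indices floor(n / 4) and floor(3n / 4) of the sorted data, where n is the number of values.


The data has n = 10 elements.
Q1 index = floor(10 / 4) = floor(2.5) = 2; Q3 index = floor(3 * 10 / 4) = floor(7.5) = 7
Q1 = element at index 2 = 15
Q3 = element at index 7 = 84
IQR = 84 - 15 = 69
Final answer: 69


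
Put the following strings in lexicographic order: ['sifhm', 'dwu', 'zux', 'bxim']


Compare strings character by character (the first differing letter decides):
  'bxim' < 'dwu' since 'b' < 'd' at position 1
  'dwu' < 'sifhm' since 'd' < 's' at position 1
  'sifhm' < 'zux' since 's' < 'z' at position 1
Chaining these comparisons gives the alphabetical order.
Final answer: ['bxim', 'dwu', 'sifhm', 'zux']


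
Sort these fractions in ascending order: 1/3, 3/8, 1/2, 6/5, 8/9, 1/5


Convert to decimal for comparison:
  1/3 = 0.3333
  3/8 = 0.375
  1/2 = 0.5
  6/5 = 1.2
  8/9 = 0.8889
  1/5 = 0.2
Decimals in increasing order: 0.2 < 0.3333 < 0.375 < 0.5 < 0.8889 < 1.2
Writing each back as its fraction gives the sorted order.
Final answer: 1/5, 1/3, 3/8, 1/2, 8/9, 6/5


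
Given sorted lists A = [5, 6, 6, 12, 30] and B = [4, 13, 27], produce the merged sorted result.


List A: [5, 6, 6, 12, 30]
List B: [4, 13, 27]
Repeatedly compare the front elements and take the smaller:
  5 vs 4 -> take 4
  5 vs 13 -> take 5
  6 vs 13 -> take 6
  6 vs 13 -> take 6
  12 vs 13 -> take 12
  30 vs 13 -> take 13
  30 vs 27 -> take 27
  B is exhausted; append the rest of A: [30]
Final answer: [4, 5, 6, 6, 12, 13, 27, 30]


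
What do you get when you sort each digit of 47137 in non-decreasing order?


The number 47137 has digits: 4, 7, 1, 3, 7
Sorted: 1, 3, 4, 7, 7
Joining the sorted digits gives the result.
Final answer: 13477


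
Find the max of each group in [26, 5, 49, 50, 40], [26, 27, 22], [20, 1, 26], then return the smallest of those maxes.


Find max of each group:
  Group 1: [26, 5, 49, 50, 40] -> max = 50
  Group 2: [26, 27, 22] -> max = 27
  Group 3: [20, 1, 26] -> max = 26
Maxes: [50, 27, 26]
Minimum of maxes = 26
Final answer: 26


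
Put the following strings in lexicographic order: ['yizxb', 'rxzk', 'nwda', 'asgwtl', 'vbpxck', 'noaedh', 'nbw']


Compare strings character by character (the first differing letter decides):
  'asgwtl' < 'nbw' since 'a' < 'n' at position 1
  'nbw' < 'noaedh' since 'b' < 'o' at position 2
  'noaedh' < 'nwda' since 'o' < 'w' at position 2
  'nwda' < 'rxzk' since 'n' < 'r' at position 1
  'rxzk' < 'vbpxck' since 'r' < 'v' at position 1
  'vbpxck' < 'yizxb' since 'v' < 'y' at position 1
Chaining these comparisons gives the alphabetical order.
Final answer: ['asgwtl', 'nbw', 'noaedh', 'nwda', 'rxzk', 'vbpxck', 'yizxb']


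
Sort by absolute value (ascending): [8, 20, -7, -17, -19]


Compute absolute values:
  |8| = 8
  |20| = 20
  |-7| = 7
  |-17| = 17
  |-19| = 19
Absolute values in increasing order: 7 < 8 < 17 < 19 < 20
Listing the original numbers in that order gives the answer.
Final answer: [-7, 8, -17, -19, 20]


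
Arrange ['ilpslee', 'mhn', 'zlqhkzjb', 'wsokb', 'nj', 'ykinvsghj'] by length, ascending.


Compute lengths:
  'ilpslee' has length 7
  'mhn' has length 3
  'zlqhkzjb' has length 8
  'wsokb' has length 5
  'nj' has length 2
  'ykinvsghj' has length 9
Lengths in increasing order: 2 < 3 < 5 < 7 < 8 < 9
Listing the words in that order gives the answer.
Final answer: ['nj', 'mhn', 'wsokb', 'ilpslee', 'zlqhkzjb', 'ykinvsghj']


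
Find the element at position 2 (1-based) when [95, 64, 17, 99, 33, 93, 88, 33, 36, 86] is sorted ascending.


Sort ascending: [17, 33, 33, 36, 64, 86, 88, 93, 95, 99]
The 2nd element (1-indexed) is at index 1.
Value = 33
Final answer: 33


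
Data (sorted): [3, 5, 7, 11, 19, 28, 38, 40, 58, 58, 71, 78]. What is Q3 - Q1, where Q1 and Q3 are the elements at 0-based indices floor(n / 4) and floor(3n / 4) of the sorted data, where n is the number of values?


The data has n = 12 elements.
Q1 index = floor(12 / 4) = floor(3) = 3; Q3 index = floor(3 * 12 / 4) = floor(9) = 9
Q1 = element at index 3 = 11
Q3 = element at index 9 = 58
IQR = 58 - 11 = 47
Final answer: 47


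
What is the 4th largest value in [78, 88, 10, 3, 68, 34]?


Sort descending: [88, 78, 68, 34, 10, 3]
The 4th element (1-indexed) is at index 3.
Value = 34
Final answer: 34


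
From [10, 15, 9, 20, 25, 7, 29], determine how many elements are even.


Check each element:
  10 is even
  15 is odd
  9 is odd
  20 is even
  25 is odd
  7 is odd
  29 is odd
Evens: [10, 20]
Count of evens = 2
Final answer: 2


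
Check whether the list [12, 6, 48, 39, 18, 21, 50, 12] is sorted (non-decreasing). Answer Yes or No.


Check consecutive pairs:
  12 <= 6? False
  6 <= 48? True
  48 <= 39? False
  39 <= 18? False
  18 <= 21? True
  21 <= 50? True
  50 <= 12? False
4 consecutive pair(s) are out of order, so the list is not sorted.
Final answer: No


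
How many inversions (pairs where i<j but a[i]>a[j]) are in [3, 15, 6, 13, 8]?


For each element, count the later elements that are smaller than it:
  3 (index 0): smaller elements after it = [] -> 0
  15 (index 1): smaller elements after it = [6, 13, 8] -> 3
  6 (index 2): smaller elements after it = [] -> 0
  13 (index 3): smaller elements after it = [8] -> 1
Total inversions = 0 + 3 + 0 + 1 = 4
Final answer: 4


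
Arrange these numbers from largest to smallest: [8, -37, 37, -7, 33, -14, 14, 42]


Original list: [8, -37, 37, -7, 33, -14, 14, 42]
Repeatedly take the largest remaining element:
  Remaining [8, -37, 37, -7, 33, -14, 14, 42] -> largest is 42
  Remaining [8, -37, 37, -7, 33, -14, 14] -> largest is 37
  Remaining [8, -37, -7, 33, -14, 14] -> largest is 33
  Remaining [8, -37, -7, -14, 14] -> largest is 14
  Remaining [8, -37, -7, -14] -> largest is 8
  Remaining [-37, -7, -14] -> largest is -7
  Remaining [-37, -14] -> largest is -14
  Remaining [-37] -> largest is -37
Collecting the picks in order gives the descending list.
Final answer: [42, 37, 33, 14, 8, -7, -14, -37]


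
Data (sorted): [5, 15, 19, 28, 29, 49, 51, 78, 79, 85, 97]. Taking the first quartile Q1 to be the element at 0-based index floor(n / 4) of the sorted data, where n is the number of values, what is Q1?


The list has n = 11 elements.
Q1 index = floor(11 / 4) = floor(2.75) = 2
Counting from index 0 in the sorted data, the element at index 2 is 19.
Final answer: 19


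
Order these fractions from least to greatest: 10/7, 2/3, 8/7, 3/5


Convert to decimal for comparison:
  10/7 = 1.4286
  2/3 = 0.6667
  8/7 = 1.1429
  3/5 = 0.6
Decimals in increasing order: 0.6 < 0.6667 < 1.1429 < 1.4286
Writing each back as its fraction gives the sorted order.
Final answer: 3/5, 2/3, 8/7, 10/7


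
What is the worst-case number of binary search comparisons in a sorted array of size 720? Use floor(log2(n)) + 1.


Binary search halves the search space each step.
Maximum comparisons = floor(log2(720)) + 1
log2(720) = 9.4919
floor(log2(720)) = 9, so 9 + 1 = 10
Final answer: 10


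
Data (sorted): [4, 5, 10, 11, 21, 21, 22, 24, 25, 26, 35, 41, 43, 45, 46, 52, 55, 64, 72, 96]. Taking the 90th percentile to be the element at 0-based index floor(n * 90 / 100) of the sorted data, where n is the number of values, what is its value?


The dataset has n = 20 elements.
Index = floor(20 * 90 / 100) = floor(1800 / 100) = floor(18) = 18
Counting from index 0 in the sorted data, the element at index 18 is 72.
Final answer: 72


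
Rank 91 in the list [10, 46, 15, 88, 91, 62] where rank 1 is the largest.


Sort descending: [91, 88, 62, 46, 15, 10]
Find 91 in the sorted list.
91 is at position 1.
Final answer: 1


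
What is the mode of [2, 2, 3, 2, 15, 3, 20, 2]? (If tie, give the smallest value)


Count the frequency of each value:
  2 appears 4 time(s)
  3 appears 2 time(s)
  15 appears 1 time(s)
  20 appears 1 time(s)
Maximum frequency is 4.
Only 2 reaches that frequency, so it is the mode.
Final answer: 2


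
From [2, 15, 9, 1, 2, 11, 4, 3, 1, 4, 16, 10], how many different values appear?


List all unique values:
Distinct values: [1, 2, 3, 4, 9, 10, 11, 15, 16]
Count = 9
Final answer: 9


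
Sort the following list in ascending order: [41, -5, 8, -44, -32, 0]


Original list: [41, -5, 8, -44, -32, 0]
Repeatedly take the smallest remaining element:
  Remaining [41, -5, 8, -44, -32, 0] -> smallest is -44
  Remaining [41, -5, 8, -32, 0] -> smallest is -32
  Remaining [41, -5, 8, 0] -> smallest is -5
  Remaining [41, 8, 0] -> smallest is 0
  Remaining [41, 8] -> smallest is 8
  Remaining [41] -> smallest is 41
Collecting the picks in order gives the sorted list.
Final answer: [-44, -32, -5, 0, 8, 41]


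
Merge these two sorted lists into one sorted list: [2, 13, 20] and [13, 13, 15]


List A: [2, 13, 20]
List B: [13, 13, 15]
Repeatedly compare the front elements and take the smaller:
  2 vs 13 -> take 2
  13 vs 13 -> take 13
  20 vs 13 -> take 13
  20 vs 13 -> take 13
  20 vs 15 -> take 15
  B is exhausted; append the rest of A: [20]
Final answer: [2, 13, 13, 13, 15, 20]


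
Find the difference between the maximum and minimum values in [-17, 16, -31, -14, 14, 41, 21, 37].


Maximum value: 41
Minimum value: -31
Range = 41 - (-31) = 72
Final answer: 72


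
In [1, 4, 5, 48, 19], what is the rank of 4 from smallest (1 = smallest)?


Sort ascending: [1, 4, 5, 19, 48]
Find 4 in the sorted list.
4 is at position 2 (1-indexed).
Final answer: 2


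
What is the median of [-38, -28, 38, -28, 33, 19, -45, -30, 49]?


First, sort the list: [-45, -38, -30, -28, -28, 19, 33, 38, 49]
The list has 9 elements (odd count).
The middle index is 4 (0-based), and the element there is -28.
Final answer: -28


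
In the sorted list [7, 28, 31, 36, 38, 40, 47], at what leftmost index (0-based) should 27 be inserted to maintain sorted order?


List is sorted: [7, 28, 31, 36, 38, 40, 47]
We need the leftmost position where 27 can be inserted, i.e. the first index whose element is >= 27 (or the end of the list if none is).
Binary search with low=0, high=7 (0-based indices):
  low=0, high=7, mid=3: a[3]=36 >= 27, so high = 3
  low=0, high=3, mid=1: a[1]=28 >= 27, so high = 1
  low=0, high=1, mid=0: a[0]=7 < 27, so low = 1
Now low = high = 1, so the insertion index is 1.
Final answer: 1


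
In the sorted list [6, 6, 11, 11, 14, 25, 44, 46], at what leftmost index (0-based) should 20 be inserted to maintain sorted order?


List is sorted: [6, 6, 11, 11, 14, 25, 44, 46]
We need the leftmost position where 20 can be inserted, i.e. the first index whose element is >= 20 (or the end of the list if none is).
Binary search with low=0, high=8 (0-based indices):
  low=0, high=8, mid=4: a[4]=14 < 20, so low = 5
  low=5, high=8, mid=6: a[6]=44 >= 20, so high = 6
  low=5, high=6, mid=5: a[5]=25 >= 20, so high = 5
Now low = high = 5, so the insertion index is 5.
Final answer: 5


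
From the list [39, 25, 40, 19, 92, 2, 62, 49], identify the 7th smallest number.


Sort ascending: [2, 19, 25, 39, 40, 49, 62, 92]
The 7th element (1-indexed) is at index 6.
Value = 62
Final answer: 62


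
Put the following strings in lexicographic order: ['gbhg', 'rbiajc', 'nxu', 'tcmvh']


Compare strings character by character (the first differing letter decides):
  'gbhg' < 'nxu' since 'g' < 'n' at position 1
  'nxu' < 'rbiajc' since 'n' < 'r' at position 1
  'rbiajc' < 'tcmvh' since 'r' < 't' at position 1
Chaining these comparisons gives the alphabetical order.
Final answer: ['gbhg', 'nxu', 'rbiajc', 'tcmvh']


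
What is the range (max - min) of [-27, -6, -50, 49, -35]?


Maximum value: 49
Minimum value: -50
Range = 49 - (-50) = 99
Final answer: 99


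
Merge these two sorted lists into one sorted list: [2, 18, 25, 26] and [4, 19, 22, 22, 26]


List A: [2, 18, 25, 26]
List B: [4, 19, 22, 22, 26]
Repeatedly compare the front elements and take the smaller:
  2 vs 4 -> take 2
  18 vs 4 -> take 4
  18 vs 19 -> take 18
  25 vs 19 -> take 19
  25 vs 22 -> take 22
  25 vs 22 -> take 22
  25 vs 26 -> take 25
  26 vs 26 -> take 26
  A is exhausted; append the rest of B: [26]
Final answer: [2, 4, 18, 19, 22, 22, 25, 26, 26]


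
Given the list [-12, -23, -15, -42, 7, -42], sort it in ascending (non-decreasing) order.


Original list: [-12, -23, -15, -42, 7, -42]
Repeatedly take the smallest remaining element:
  Remaining [-12, -23, -15, -42, 7, -42] -> smallest is -42
  Remaining [-12, -23, -15, 7, -42] -> smallest is -42
  Remaining [-12, -23, -15, 7] -> smallest is -23
  Remaining [-12, -15, 7] -> smallest is -15
  Remaining [-12, 7] -> smallest is -12
  Remaining [7] -> smallest is 7
Collecting the picks in order gives the sorted list.
Final answer: [-42, -42, -23, -15, -12, 7]


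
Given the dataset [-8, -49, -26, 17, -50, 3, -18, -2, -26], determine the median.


First, sort the list: [-50, -49, -26, -26, -18, -8, -2, 3, 17]
The list has 9 elements (odd count).
The middle index is 4 (0-based), and the element there is -18.
Final answer: -18


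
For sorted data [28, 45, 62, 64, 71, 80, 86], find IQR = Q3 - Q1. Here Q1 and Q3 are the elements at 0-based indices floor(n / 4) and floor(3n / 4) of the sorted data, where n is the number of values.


The data has n = 7 elements.
Q1 index = floor(7 / 4) = floor(1.75) = 1; Q3 index = floor(3 * 7 / 4) = floor(5.25) = 5
Q1 = element at index 1 = 45
Q3 = element at index 5 = 80
IQR = 80 - 45 = 35
Final answer: 35


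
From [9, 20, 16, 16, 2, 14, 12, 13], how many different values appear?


List all unique values:
Distinct values: [2, 9, 12, 13, 14, 16, 20]
Count = 7
Final answer: 7


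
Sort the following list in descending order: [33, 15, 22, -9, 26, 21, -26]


Original list: [33, 15, 22, -9, 26, 21, -26]
Repeatedly take the largest remaining element:
  Remaining [33, 15, 22, -9, 26, 21, -26] -> largest is 33
  Remaining [15, 22, -9, 26, 21, -26] -> largest is 26
  Remaining [15, 22, -9, 21, -26] -> largest is 22
  Remaining [15, -9, 21, -26] -> largest is 21
  Remaining [15, -9, -26] -> largest is 15
  Remaining [-9, -26] -> largest is -9
  Remaining [-26] -> largest is -26
Collecting the picks in order gives the descending list.
Final answer: [33, 26, 22, 21, 15, -9, -26]


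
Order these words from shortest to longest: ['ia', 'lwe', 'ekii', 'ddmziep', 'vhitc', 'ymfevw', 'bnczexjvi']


Compute lengths:
  'ia' has length 2
  'lwe' has length 3
  'ekii' has length 4
  'ddmziep' has length 7
  'vhitc' has length 5
  'ymfevw' has length 6
  'bnczexjvi' has length 9
Lengths in increasing order: 2 < 3 < 4 < 5 < 6 < 7 < 9
Listing the words in that order gives the answer.
Final answer: ['ia', 'lwe', 'ekii', 'vhitc', 'ymfevw', 'ddmziep', 'bnczexjvi']


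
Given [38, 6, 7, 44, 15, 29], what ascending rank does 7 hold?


Sort ascending: [6, 7, 15, 29, 38, 44]
Find 7 in the sorted list.
7 is at position 2 (1-indexed).
Final answer: 2


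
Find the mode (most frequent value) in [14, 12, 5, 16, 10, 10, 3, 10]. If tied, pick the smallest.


Count the frequency of each value:
  3 appears 1 time(s)
  5 appears 1 time(s)
  10 appears 3 time(s)
  12 appears 1 time(s)
  14 appears 1 time(s)
  16 appears 1 time(s)
Maximum frequency is 3.
Only 10 reaches that frequency, so it is the mode.
Final answer: 10


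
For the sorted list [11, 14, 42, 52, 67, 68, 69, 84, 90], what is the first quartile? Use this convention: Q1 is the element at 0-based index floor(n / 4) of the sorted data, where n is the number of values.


The list has n = 9 elements.
Q1 index = floor(9 / 4) = floor(2.25) = 2
Counting from index 0 in the sorted data, the element at index 2 is 42.
Final answer: 42


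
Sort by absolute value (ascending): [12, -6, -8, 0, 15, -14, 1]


Compute absolute values:
  |12| = 12
  |-6| = 6
  |-8| = 8
  |0| = 0
  |15| = 15
  |-14| = 14
  |1| = 1
Absolute values in increasing order: 0 < 1 < 6 < 8 < 12 < 14 < 15
Listing the original numbers in that order gives the answer.
Final answer: [0, 1, -6, -8, 12, -14, 15]


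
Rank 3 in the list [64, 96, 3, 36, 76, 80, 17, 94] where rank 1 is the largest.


Sort descending: [96, 94, 80, 76, 64, 36, 17, 3]
Find 3 in the sorted list.
3 is at position 8.
Final answer: 8


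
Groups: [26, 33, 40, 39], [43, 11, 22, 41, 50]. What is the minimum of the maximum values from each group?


Find max of each group:
  Group 1: [26, 33, 40, 39] -> max = 40
  Group 2: [43, 11, 22, 41, 50] -> max = 50
Maxes: [40, 50]
Minimum of maxes = 40
Final answer: 40


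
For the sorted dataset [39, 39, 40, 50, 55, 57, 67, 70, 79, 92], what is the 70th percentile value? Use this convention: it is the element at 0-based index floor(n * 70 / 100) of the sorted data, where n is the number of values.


The dataset has n = 10 elements.
Index = floor(10 * 70 / 100) = floor(700 / 100) = floor(7) = 7
Counting from index 0 in the sorted data, the element at index 7 is 70.
Final answer: 70


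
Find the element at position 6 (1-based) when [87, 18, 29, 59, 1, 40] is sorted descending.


Sort descending: [87, 59, 40, 29, 18, 1]
The 6th element (1-indexed) is at index 5.
Value = 1
Final answer: 1


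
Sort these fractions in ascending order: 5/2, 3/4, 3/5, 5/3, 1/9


Convert to decimal for comparison:
  5/2 = 2.5
  3/4 = 0.75
  3/5 = 0.6
  5/3 = 1.6667
  1/9 = 0.1111
Decimals in increasing order: 0.1111 < 0.6 < 0.75 < 1.6667 < 2.5
Writing each back as its fraction gives the sorted order.
Final answer: 1/9, 3/5, 3/4, 5/3, 5/2


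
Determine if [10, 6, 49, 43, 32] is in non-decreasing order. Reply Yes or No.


Check consecutive pairs:
  10 <= 6? False
  6 <= 49? True
  49 <= 43? False
  43 <= 32? False
3 consecutive pair(s) are out of order, so the list is not sorted.
Final answer: No


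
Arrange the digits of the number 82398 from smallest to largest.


The number 82398 has digits: 8, 2, 3, 9, 8
Sorted: 2, 3, 8, 8, 9
Joining the sorted digits gives the result.
Final answer: 23889


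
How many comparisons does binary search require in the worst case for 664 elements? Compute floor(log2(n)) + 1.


Binary search halves the search space each step.
Maximum comparisons = floor(log2(664)) + 1
log2(664) = 9.375
floor(log2(664)) = 9, so 9 + 1 = 10
Final answer: 10


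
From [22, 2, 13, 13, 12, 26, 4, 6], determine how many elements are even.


Check each element:
  22 is even
  2 is even
  13 is odd
  13 is odd
  12 is even
  26 is even
  4 is even
  6 is even
Evens: [22, 2, 12, 26, 4, 6]
Count of evens = 6
Final answer: 6


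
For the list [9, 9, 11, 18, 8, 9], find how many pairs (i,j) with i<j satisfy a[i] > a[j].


For each element, count the later elements that are smaller than it:
  9 (index 0): smaller elements after it = [8] -> 1
  9 (index 1): smaller elements after it = [8] -> 1
  11 (index 2): smaller elements after it = [8, 9] -> 2
  18 (index 3): smaller elements after it = [8, 9] -> 2
  8 (index 4): smaller elements after it = [] -> 0
Total inversions = 1 + 1 + 2 + 2 + 0 = 6
Final answer: 6


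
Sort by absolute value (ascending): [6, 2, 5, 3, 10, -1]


Compute absolute values:
  |6| = 6
  |2| = 2
  |5| = 5
  |3| = 3
  |10| = 10
  |-1| = 1
Absolute values in increasing order: 1 < 2 < 3 < 5 < 6 < 10
Listing the original numbers in that order gives the answer.
Final answer: [-1, 2, 3, 5, 6, 10]


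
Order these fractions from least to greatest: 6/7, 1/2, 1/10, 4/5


Convert to decimal for comparison:
  6/7 = 0.8571
  1/2 = 0.5
  1/10 = 0.1
  4/5 = 0.8
Decimals in increasing order: 0.1 < 0.5 < 0.8 < 0.8571
Writing each back as its fraction gives the sorted order.
Final answer: 1/10, 1/2, 4/5, 6/7


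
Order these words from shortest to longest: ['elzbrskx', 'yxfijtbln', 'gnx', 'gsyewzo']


Compute lengths:
  'elzbrskx' has length 8
  'yxfijtbln' has length 9
  'gnx' has length 3
  'gsyewzo' has length 7
Lengths in increasing order: 3 < 7 < 8 < 9
Listing the words in that order gives the answer.
Final answer: ['gnx', 'gsyewzo', 'elzbrskx', 'yxfijtbln']


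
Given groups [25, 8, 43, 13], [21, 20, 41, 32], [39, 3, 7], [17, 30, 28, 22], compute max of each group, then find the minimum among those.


Find max of each group:
  Group 1: [25, 8, 43, 13] -> max = 43
  Group 2: [21, 20, 41, 32] -> max = 41
  Group 3: [39, 3, 7] -> max = 39
  Group 4: [17, 30, 28, 22] -> max = 30
Maxes: [43, 41, 39, 30]
Minimum of maxes = 30
Final answer: 30


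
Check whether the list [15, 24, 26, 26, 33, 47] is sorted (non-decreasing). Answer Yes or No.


Check consecutive pairs:
  15 <= 24? True
  24 <= 26? True
  26 <= 26? True
  26 <= 33? True
  33 <= 47? True
Every consecutive pair is in order, so the list is non-decreasing.
Final answer: Yes


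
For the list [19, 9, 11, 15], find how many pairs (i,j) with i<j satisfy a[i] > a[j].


For each element, count the later elements that are smaller than it:
  19 (index 0): smaller elements after it = [9, 11, 15] -> 3
  9 (index 1): smaller elements after it = [] -> 0
  11 (index 2): smaller elements after it = [] -> 0
Total inversions = 3 + 0 + 0 = 3
Final answer: 3


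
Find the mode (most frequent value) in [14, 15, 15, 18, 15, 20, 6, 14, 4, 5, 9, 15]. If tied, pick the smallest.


Count the frequency of each value:
  4 appears 1 time(s)
  5 appears 1 time(s)
  6 appears 1 time(s)
  9 appears 1 time(s)
  14 appears 2 time(s)
  15 appears 4 time(s)
  18 appears 1 time(s)
  20 appears 1 time(s)
Maximum frequency is 4.
Only 15 reaches that frequency, so it is the mode.
Final answer: 15


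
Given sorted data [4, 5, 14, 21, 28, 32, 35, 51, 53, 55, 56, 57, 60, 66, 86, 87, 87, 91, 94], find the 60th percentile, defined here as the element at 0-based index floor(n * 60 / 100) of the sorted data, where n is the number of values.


The dataset has n = 19 elements.
Index = floor(19 * 60 / 100) = floor(1140 / 100) = floor(11.4) = 11
Counting from index 0 in the sorted data, the element at index 11 is 57.
Final answer: 57


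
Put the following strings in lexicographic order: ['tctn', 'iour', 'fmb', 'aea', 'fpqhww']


Compare strings character by character (the first differing letter decides):
  'aea' < 'fmb' since 'a' < 'f' at position 1
  'fmb' < 'fpqhww' since 'm' < 'p' at position 2
  'fpqhww' < 'iour' since 'f' < 'i' at position 1
  'iour' < 'tctn' since 'i' < 't' at position 1
Chaining these comparisons gives the alphabetical order.
Final answer: ['aea', 'fmb', 'fpqhww', 'iour', 'tctn']


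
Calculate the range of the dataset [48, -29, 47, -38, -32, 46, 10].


Maximum value: 48
Minimum value: -38
Range = 48 - (-38) = 86
Final answer: 86


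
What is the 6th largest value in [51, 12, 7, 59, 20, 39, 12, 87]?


Sort descending: [87, 59, 51, 39, 20, 12, 12, 7]
The 6th element (1-indexed) is at index 5.
Value = 12
Final answer: 12


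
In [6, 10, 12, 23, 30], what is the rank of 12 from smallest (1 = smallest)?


Sort ascending: [6, 10, 12, 23, 30]
Find 12 in the sorted list.
12 is at position 3 (1-indexed).
Final answer: 3


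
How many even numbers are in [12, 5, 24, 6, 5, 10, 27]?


Check each element:
  12 is even
  5 is odd
  24 is even
  6 is even
  5 is odd
  10 is even
  27 is odd
Evens: [12, 24, 6, 10]
Count of evens = 4
Final answer: 4


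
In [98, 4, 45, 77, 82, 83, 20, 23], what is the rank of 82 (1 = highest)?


Sort descending: [98, 83, 82, 77, 45, 23, 20, 4]
Find 82 in the sorted list.
82 is at position 3.
Final answer: 3


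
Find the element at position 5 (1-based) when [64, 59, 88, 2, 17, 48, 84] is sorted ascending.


Sort ascending: [2, 17, 48, 59, 64, 84, 88]
The 5th element (1-indexed) is at index 4.
Value = 64
Final answer: 64


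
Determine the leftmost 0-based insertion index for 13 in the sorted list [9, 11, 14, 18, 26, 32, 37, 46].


List is sorted: [9, 11, 14, 18, 26, 32, 37, 46]
We need the leftmost position where 13 can be inserted, i.e. the first index whose element is >= 13 (or the end of the list if none is).
Binary search with low=0, high=8 (0-based indices):
  low=0, high=8, mid=4: a[4]=26 >= 13, so high = 4
  low=0, high=4, mid=2: a[2]=14 >= 13, so high = 2
  low=0, high=2, mid=1: a[1]=11 < 13, so low = 2
Now low = high = 2, so the insertion index is 2.
Final answer: 2
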